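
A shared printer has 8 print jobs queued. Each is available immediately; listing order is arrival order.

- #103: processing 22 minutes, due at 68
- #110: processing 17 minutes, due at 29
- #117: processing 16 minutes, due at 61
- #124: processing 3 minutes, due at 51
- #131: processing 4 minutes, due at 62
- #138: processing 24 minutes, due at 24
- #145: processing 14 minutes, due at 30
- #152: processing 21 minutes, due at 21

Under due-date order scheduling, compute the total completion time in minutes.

EDD (increasing due date): #152 #138 #110 #145 #124 #117 #131 #103.
#152: 0→21
#138: 21→45
#110: 45→62
#145: 62→76
#124: 76→79
#117: 79→95
#131: 95→99
#103: 99→121
Sum = 21+45+62+76+79+95+99+121 = 598.

598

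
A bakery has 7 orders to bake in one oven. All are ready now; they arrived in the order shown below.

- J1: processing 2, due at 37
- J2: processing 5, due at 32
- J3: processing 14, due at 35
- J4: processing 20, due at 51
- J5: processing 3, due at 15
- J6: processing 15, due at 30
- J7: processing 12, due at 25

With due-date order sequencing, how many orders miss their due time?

4

EDD (increasing due date): J5 J7 J6 J2 J3 J1 J4.
J5: 0→3, due 15, tardiness 0
J7: 3→15, due 25, tardiness 0
J6: 15→30, due 30, tardiness 0
J2: 30→35, due 32, tardiness 3
J3: 35→49, due 35, tardiness 14
J1: 49→51, due 37, tardiness 14
J4: 51→71, due 51, tardiness 20
Late orders: 4.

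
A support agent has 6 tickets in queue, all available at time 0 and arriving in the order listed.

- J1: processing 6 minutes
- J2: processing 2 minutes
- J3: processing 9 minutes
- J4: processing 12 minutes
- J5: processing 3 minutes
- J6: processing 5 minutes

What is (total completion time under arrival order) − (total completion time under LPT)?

-35

FIFO (arrival order): J1 J2 J3 J4 J5 J6.
J1: 0→6
J2: 6→8
J3: 8→17
J4: 17→29
J5: 29→32
J6: 32→37
Sum = 6+8+17+29+32+37 = 129.
LPT (decreasing processing time): J4 J3 J1 J6 J5 J2.
J4: 0→12
J3: 12→21
J1: 21→27
J6: 27→32
J5: 32→35
J2: 35→37
Sum = 12+21+27+32+35+37 = 164.
Difference = 129 − 164 = -35.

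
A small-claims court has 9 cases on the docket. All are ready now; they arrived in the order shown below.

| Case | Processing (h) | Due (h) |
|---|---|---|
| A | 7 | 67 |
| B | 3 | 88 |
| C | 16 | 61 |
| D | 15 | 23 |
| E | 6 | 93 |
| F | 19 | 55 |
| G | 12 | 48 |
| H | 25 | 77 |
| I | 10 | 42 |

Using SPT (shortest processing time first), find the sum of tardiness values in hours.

SPT (increasing processing time): B E A I G D C F H.
B: 0→3, due 88, tardiness 0
E: 3→9, due 93, tardiness 0
A: 9→16, due 67, tardiness 0
I: 16→26, due 42, tardiness 0
G: 26→38, due 48, tardiness 0
D: 38→53, due 23, tardiness 30
C: 53→69, due 61, tardiness 8
F: 69→88, due 55, tardiness 33
H: 88→113, due 77, tardiness 36
Sum = 0+0+0+0+0+30+8+33+36 = 107.

107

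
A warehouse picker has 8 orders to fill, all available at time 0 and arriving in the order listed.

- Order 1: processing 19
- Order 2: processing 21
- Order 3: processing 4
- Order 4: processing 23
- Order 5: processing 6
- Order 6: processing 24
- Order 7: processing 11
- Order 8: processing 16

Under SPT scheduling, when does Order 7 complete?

21

SPT (increasing processing time): Order 3 Order 5 Order 7 Order 8 Order 1 Order 2 Order 4 Order 6.
Order 3: 0→4
Order 5: 4→10
Order 7: 10→21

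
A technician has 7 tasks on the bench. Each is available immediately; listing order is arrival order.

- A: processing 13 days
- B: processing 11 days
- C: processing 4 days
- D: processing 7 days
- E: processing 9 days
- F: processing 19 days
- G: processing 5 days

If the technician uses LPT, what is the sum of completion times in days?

LPT (decreasing processing time): F A B E D G C.
F: 0→19
A: 19→32
B: 32→43
E: 43→52
D: 52→59
G: 59→64
C: 64→68
Sum = 19+32+43+52+59+64+68 = 337.

337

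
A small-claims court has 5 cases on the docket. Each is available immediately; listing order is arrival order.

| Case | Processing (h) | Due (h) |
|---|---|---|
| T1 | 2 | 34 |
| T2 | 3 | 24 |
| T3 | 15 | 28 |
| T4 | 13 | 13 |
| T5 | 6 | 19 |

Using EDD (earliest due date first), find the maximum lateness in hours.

EDD (increasing due date): T4 T5 T2 T3 T1.
T4: 0→13, due 13, lateness 0
T5: 13→19, due 19, lateness 0
T2: 19→22, due 24, lateness -2
T3: 22→37, due 28, lateness 9
T1: 37→39, due 34, lateness 5
Maximum = 9.

9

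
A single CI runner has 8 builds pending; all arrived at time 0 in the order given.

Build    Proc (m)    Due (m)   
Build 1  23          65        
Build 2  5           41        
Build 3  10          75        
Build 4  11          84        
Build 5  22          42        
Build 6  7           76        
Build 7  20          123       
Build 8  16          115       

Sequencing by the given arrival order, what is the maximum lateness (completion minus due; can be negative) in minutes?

29

FIFO (arrival order): Build 1 Build 2 Build 3 Build 4 Build 5 Build 6 Build 7 Build 8.
Build 1: 0→23, due 65, lateness -42
Build 2: 23→28, due 41, lateness -13
Build 3: 28→38, due 75, lateness -37
Build 4: 38→49, due 84, lateness -35
Build 5: 49→71, due 42, lateness 29
Build 6: 71→78, due 76, lateness 2
Build 7: 78→98, due 123, lateness -25
Build 8: 98→114, due 115, lateness -1
Maximum = 29.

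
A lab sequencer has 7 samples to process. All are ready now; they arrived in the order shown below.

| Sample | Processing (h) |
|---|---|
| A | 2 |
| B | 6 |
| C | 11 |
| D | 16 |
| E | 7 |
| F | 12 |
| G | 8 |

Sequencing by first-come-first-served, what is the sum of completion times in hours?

FIFO (arrival order): A B C D E F G.
A: 0→2
B: 2→8
C: 8→19
D: 19→35
E: 35→42
F: 42→54
G: 54→62
Sum = 2+8+19+35+42+54+62 = 222.

222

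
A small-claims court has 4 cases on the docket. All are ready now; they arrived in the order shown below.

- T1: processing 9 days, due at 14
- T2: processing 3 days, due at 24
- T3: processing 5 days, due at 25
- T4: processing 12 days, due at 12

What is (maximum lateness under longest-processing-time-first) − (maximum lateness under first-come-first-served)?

LPT (decreasing processing time): T4 T1 T3 T2.
T4: 0→12, due 12, lateness 0
T1: 12→21, due 14, lateness 7
T3: 21→26, due 25, lateness 1
T2: 26→29, due 24, lateness 5
Maximum = 7.
FIFO (arrival order): T1 T2 T3 T4.
T1: 0→9, due 14, lateness -5
T2: 9→12, due 24, lateness -12
T3: 12→17, due 25, lateness -8
T4: 17→29, due 12, lateness 17
Maximum = 17.
Difference = 7 − 17 = -10.

-10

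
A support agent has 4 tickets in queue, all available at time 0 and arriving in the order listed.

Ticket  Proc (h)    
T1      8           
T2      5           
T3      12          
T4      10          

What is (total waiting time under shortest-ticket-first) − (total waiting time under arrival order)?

-5

SPT (increasing processing time): T2 T1 T4 T3.
T2: waits 0, runs 0→5
T1: waits 5, runs 5→13
T4: waits 13, runs 13→23
T3: waits 23, runs 23→35
Sum = 0+5+13+23 = 41.
FIFO (arrival order): T1 T2 T3 T4.
T1: waits 0, runs 0→8
T2: waits 8, runs 8→13
T3: waits 13, runs 13→25
T4: waits 25, runs 25→35
Sum = 0+8+13+25 = 46.
Difference = 41 − 46 = -5.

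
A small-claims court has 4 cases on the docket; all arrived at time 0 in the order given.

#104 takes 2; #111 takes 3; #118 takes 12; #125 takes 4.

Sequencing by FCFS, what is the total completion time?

45

FIFO (arrival order): #104 #111 #118 #125.
#104: 0→2
#111: 2→5
#118: 5→17
#125: 17→21
Sum = 2+5+17+21 = 45.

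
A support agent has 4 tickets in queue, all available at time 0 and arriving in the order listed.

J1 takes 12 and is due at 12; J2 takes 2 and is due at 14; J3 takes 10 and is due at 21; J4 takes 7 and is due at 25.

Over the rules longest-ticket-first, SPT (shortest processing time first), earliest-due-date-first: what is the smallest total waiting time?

30

LPT (decreasing processing time): J1 J3 J4 J2.
J1: waits 0, runs 0→12
J3: waits 12, runs 12→22
J4: waits 22, runs 22→29
J2: waits 29, runs 29→31
Sum = 0+12+22+29 = 63.
SPT (increasing processing time): J2 J4 J3 J1.
J2: waits 0, runs 0→2
J4: waits 2, runs 2→9
J3: waits 9, runs 9→19
J1: waits 19, runs 19→31
Sum = 0+2+9+19 = 30.
EDD (increasing due date): J1 J2 J3 J4.
J1: waits 0, runs 0→12
J2: waits 12, runs 12→14
J3: waits 14, runs 14→24
J4: waits 24, runs 24→31
Sum = 0+12+14+24 = 50.
LPT 63, SPT 30, EDD 50 → minimum 30.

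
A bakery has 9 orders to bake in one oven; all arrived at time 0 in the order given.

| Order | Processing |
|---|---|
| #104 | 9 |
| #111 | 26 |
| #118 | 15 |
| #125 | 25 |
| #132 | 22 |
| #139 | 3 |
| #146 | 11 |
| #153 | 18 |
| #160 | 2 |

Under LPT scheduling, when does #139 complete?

LPT (decreasing processing time): #111 #125 #132 #153 #118 #146 #104 #139 #160.
#111: 0→26
#125: 26→51
#132: 51→73
#153: 73→91
#118: 91→106
#146: 106→117
#104: 117→126
#139: 126→129

129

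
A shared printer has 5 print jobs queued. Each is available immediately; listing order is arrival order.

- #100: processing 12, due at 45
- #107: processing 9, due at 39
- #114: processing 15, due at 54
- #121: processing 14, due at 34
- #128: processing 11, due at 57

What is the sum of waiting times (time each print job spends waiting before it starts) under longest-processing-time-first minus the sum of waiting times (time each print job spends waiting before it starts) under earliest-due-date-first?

15

LPT (decreasing processing time): #114 #121 #100 #128 #107.
#114: waits 0, runs 0→15
#121: waits 15, runs 15→29
#100: waits 29, runs 29→41
#128: waits 41, runs 41→52
#107: waits 52, runs 52→61
Sum = 0+15+29+41+52 = 137.
EDD (increasing due date): #121 #107 #100 #114 #128.
#121: waits 0, runs 0→14
#107: waits 14, runs 14→23
#100: waits 23, runs 23→35
#114: waits 35, runs 35→50
#128: waits 50, runs 50→61
Sum = 0+14+23+35+50 = 122.
Difference = 137 − 122 = 15.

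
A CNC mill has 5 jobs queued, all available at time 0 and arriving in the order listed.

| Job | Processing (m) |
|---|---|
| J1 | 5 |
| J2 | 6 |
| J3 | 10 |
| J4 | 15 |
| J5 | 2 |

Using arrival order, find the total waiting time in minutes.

FIFO (arrival order): J1 J2 J3 J4 J5.
J1: waits 0, runs 0→5
J2: waits 5, runs 5→11
J3: waits 11, runs 11→21
J4: waits 21, runs 21→36
J5: waits 36, runs 36→38
Sum = 0+5+11+21+36 = 73.

73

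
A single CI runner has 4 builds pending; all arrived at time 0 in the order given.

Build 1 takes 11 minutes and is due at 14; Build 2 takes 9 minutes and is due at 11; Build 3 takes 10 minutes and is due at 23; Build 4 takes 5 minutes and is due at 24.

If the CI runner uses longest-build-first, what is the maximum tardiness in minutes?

19

LPT (decreasing processing time): Build 1 Build 3 Build 2 Build 4.
Build 1: 0→11, due 14, tardiness 0
Build 3: 11→21, due 23, tardiness 0
Build 2: 21→30, due 11, tardiness 19
Build 4: 30→35, due 24, tardiness 11
Maximum = 19.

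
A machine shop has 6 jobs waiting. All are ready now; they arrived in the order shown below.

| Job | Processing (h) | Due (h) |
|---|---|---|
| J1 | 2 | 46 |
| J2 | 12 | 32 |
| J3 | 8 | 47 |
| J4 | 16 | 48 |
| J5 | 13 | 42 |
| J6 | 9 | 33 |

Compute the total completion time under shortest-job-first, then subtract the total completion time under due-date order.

-41

SPT (increasing processing time): J1 J3 J6 J2 J5 J4.
J1: 0→2
J3: 2→10
J6: 10→19
J2: 19→31
J5: 31→44
J4: 44→60
Sum = 2+10+19+31+44+60 = 166.
EDD (increasing due date): J2 J6 J5 J1 J3 J4.
J2: 0→12
J6: 12→21
J5: 21→34
J1: 34→36
J3: 36→44
J4: 44→60
Sum = 12+21+34+36+44+60 = 207.
Difference = 166 − 207 = -41.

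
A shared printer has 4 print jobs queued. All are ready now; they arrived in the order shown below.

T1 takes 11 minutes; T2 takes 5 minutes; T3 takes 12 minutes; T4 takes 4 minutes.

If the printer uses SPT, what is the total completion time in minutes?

65

SPT (increasing processing time): T4 T2 T1 T3.
T4: 0→4
T2: 4→9
T1: 9→20
T3: 20→32
Sum = 4+9+20+32 = 65.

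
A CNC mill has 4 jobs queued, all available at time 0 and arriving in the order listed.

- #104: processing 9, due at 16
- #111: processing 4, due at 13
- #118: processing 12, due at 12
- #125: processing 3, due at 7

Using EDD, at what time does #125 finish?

3

EDD (increasing due date): #125 #118 #111 #104.
#125: 0→3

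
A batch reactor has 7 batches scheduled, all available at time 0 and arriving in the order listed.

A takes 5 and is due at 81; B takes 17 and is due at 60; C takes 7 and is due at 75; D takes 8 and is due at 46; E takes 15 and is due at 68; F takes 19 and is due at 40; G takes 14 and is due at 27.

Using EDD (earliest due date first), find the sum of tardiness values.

EDD (increasing due date): G F D B E C A.
G: 0→14, due 27, tardiness 0
F: 14→33, due 40, tardiness 0
D: 33→41, due 46, tardiness 0
B: 41→58, due 60, tardiness 0
E: 58→73, due 68, tardiness 5
C: 73→80, due 75, tardiness 5
A: 80→85, due 81, tardiness 4
Sum = 0+0+0+0+5+5+4 = 14.

14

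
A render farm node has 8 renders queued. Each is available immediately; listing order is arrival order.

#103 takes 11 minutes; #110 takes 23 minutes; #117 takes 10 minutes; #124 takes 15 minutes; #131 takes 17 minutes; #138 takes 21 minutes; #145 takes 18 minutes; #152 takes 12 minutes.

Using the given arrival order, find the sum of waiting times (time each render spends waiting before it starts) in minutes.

FIFO (arrival order): #103 #110 #117 #124 #131 #138 #145 #152.
#103: waits 0, runs 0→11
#110: waits 11, runs 11→34
#117: waits 34, runs 34→44
#124: waits 44, runs 44→59
#131: waits 59, runs 59→76
#138: waits 76, runs 76→97
#145: waits 97, runs 97→115
#152: waits 115, runs 115→127
Sum = 0+11+34+44+59+76+97+115 = 436.

436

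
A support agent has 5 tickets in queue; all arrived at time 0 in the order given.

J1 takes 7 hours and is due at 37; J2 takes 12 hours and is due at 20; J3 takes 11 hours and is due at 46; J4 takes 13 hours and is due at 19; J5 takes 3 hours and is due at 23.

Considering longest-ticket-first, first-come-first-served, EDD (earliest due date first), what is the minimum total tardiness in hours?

LPT (decreasing processing time): J4 J2 J3 J1 J5.
J4: 0→13, due 19, tardiness 0
J2: 13→25, due 20, tardiness 5
J3: 25→36, due 46, tardiness 0
J1: 36→43, due 37, tardiness 6
J5: 43→46, due 23, tardiness 23
Sum = 0+5+0+6+23 = 34.
FIFO (arrival order): J1 J2 J3 J4 J5.
J1: 0→7, due 37, tardiness 0
J2: 7→19, due 20, tardiness 0
J3: 19→30, due 46, tardiness 0
J4: 30→43, due 19, tardiness 24
J5: 43→46, due 23, tardiness 23
Sum = 0+0+0+24+23 = 47.
EDD (increasing due date): J4 J2 J5 J1 J3.
J4: 0→13, due 19, tardiness 0
J2: 13→25, due 20, tardiness 5
J5: 25→28, due 23, tardiness 5
J1: 28→35, due 37, tardiness 0
J3: 35→46, due 46, tardiness 0
Sum = 0+5+5+0+0 = 10.
LPT 34, FIFO 47, EDD 10 → minimum 10.

10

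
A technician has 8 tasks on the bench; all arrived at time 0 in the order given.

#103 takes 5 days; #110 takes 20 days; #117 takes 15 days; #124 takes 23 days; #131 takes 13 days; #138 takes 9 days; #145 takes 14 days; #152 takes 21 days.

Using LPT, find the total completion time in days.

LPT (decreasing processing time): #124 #152 #110 #117 #145 #131 #138 #103.
#124: 0→23
#152: 23→44
#110: 44→64
#117: 64→79
#145: 79→93
#131: 93→106
#138: 106→115
#103: 115→120
Sum = 23+44+64+79+93+106+115+120 = 644.

644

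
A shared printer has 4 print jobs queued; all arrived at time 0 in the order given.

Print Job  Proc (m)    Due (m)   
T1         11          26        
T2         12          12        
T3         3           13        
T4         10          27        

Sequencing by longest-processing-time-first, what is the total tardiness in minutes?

29

LPT (decreasing processing time): T2 T1 T4 T3.
T2: 0→12, due 12, tardiness 0
T1: 12→23, due 26, tardiness 0
T4: 23→33, due 27, tardiness 6
T3: 33→36, due 13, tardiness 23
Sum = 0+0+6+23 = 29.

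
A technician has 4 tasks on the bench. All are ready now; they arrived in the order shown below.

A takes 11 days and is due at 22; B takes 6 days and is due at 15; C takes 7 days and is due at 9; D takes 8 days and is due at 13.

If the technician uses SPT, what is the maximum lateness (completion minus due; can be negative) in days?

10

SPT (increasing processing time): B C D A.
B: 0→6, due 15, lateness -9
C: 6→13, due 9, lateness 4
D: 13→21, due 13, lateness 8
A: 21→32, due 22, lateness 10
Maximum = 10.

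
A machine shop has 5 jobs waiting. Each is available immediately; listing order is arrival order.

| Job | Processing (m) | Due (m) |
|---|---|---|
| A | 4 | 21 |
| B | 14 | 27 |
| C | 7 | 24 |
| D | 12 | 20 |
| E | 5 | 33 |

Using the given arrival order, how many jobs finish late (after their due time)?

3

FIFO (arrival order): A B C D E.
A: 0→4, due 21, tardiness 0
B: 4→18, due 27, tardiness 0
C: 18→25, due 24, tardiness 1
D: 25→37, due 20, tardiness 17
E: 37→42, due 33, tardiness 9
Late jobs: 3.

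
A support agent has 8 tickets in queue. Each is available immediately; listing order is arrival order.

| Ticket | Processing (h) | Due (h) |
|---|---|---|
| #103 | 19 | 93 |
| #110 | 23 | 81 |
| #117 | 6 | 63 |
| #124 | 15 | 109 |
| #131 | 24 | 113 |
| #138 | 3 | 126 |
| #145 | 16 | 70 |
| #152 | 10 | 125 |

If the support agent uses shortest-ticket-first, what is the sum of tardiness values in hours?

14

SPT (increasing processing time): #138 #117 #152 #124 #145 #103 #110 #131.
#138: 0→3, due 126, tardiness 0
#117: 3→9, due 63, tardiness 0
#152: 9→19, due 125, tardiness 0
#124: 19→34, due 109, tardiness 0
#145: 34→50, due 70, tardiness 0
#103: 50→69, due 93, tardiness 0
#110: 69→92, due 81, tardiness 11
#131: 92→116, due 113, tardiness 3
Sum = 0+0+0+0+0+0+11+3 = 14.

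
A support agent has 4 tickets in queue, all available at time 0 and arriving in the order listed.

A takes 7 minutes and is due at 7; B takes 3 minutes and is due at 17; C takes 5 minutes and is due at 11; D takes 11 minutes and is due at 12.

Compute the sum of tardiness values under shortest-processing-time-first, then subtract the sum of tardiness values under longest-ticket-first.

SPT (increasing processing time): B C A D.
B: 0→3, due 17, tardiness 0
C: 3→8, due 11, tardiness 0
A: 8→15, due 7, tardiness 8
D: 15→26, due 12, tardiness 14
Sum = 0+0+8+14 = 22.
LPT (decreasing processing time): D A C B.
D: 0→11, due 12, tardiness 0
A: 11→18, due 7, tardiness 11
C: 18→23, due 11, tardiness 12
B: 23→26, due 17, tardiness 9
Sum = 0+11+12+9 = 32.
Difference = 22 − 32 = -10.

-10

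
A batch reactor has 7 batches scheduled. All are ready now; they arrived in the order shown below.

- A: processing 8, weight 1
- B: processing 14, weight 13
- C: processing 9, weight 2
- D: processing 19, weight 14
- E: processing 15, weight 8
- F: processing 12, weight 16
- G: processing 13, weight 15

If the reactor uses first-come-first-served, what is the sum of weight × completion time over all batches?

FIFO (arrival order): A B C D E F G.
A: finishes 8, weight 1, w·C = 8
B: finishes 22, weight 13, w·C = 286
C: finishes 31, weight 2, w·C = 62
D: finishes 50, weight 14, w·C = 700
E: finishes 65, weight 8, w·C = 520
F: finishes 77, weight 16, w·C = 1232
G: finishes 90, weight 15, w·C = 1350
Sum = 8+286+62+700+520+1232+1350 = 4158.

4158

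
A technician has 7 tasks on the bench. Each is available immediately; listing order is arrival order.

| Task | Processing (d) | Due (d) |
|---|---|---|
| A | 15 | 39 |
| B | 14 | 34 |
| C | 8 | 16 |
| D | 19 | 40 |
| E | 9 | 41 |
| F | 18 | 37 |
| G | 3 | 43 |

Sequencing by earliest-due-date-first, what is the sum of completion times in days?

368

EDD (increasing due date): C B F A D E G.
C: 0→8
B: 8→22
F: 22→40
A: 40→55
D: 55→74
E: 74→83
G: 83→86
Sum = 8+22+40+55+74+83+86 = 368.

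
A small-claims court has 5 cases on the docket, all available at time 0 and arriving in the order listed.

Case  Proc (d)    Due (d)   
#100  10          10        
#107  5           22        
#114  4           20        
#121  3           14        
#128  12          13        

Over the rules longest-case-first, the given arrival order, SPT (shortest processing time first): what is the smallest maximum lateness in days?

20

LPT (decreasing processing time): #128 #100 #107 #114 #121.
#128: 0→12, due 13, lateness -1
#100: 12→22, due 10, lateness 12
#107: 22→27, due 22, lateness 5
#114: 27→31, due 20, lateness 11
#121: 31→34, due 14, lateness 20
Maximum = 20.
FIFO (arrival order): #100 #107 #114 #121 #128.
#100: 0→10, due 10, lateness 0
#107: 10→15, due 22, lateness -7
#114: 15→19, due 20, lateness -1
#121: 19→22, due 14, lateness 8
#128: 22→34, due 13, lateness 21
Maximum = 21.
SPT (increasing processing time): #121 #114 #107 #100 #128.
#121: 0→3, due 14, lateness -11
#114: 3→7, due 20, lateness -13
#107: 7→12, due 22, lateness -10
#100: 12→22, due 10, lateness 12
#128: 22→34, due 13, lateness 21
Maximum = 21.
LPT 20, FIFO 21, SPT 21 → minimum 20.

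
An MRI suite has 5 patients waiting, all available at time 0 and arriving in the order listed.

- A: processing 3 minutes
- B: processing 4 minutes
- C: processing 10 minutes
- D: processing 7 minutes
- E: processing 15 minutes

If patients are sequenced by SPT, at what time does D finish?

14

SPT (increasing processing time): A B D C E.
A: 0→3
B: 3→7
D: 7→14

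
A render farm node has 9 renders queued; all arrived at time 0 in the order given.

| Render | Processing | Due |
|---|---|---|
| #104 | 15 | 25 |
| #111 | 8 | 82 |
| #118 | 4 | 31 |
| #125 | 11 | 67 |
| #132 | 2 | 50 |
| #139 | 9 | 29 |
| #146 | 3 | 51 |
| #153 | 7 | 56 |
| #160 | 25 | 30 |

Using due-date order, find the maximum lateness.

EDD (increasing due date): #104 #139 #160 #118 #132 #146 #153 #125 #111.
#104: 0→15, due 25, lateness -10
#139: 15→24, due 29, lateness -5
#160: 24→49, due 30, lateness 19
#118: 49→53, due 31, lateness 22
#132: 53→55, due 50, lateness 5
#146: 55→58, due 51, lateness 7
#153: 58→65, due 56, lateness 9
#125: 65→76, due 67, lateness 9
#111: 76→84, due 82, lateness 2
Maximum = 22.

22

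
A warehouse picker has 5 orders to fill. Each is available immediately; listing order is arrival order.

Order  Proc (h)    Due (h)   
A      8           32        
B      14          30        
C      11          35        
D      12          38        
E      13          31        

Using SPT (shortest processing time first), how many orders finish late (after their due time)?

2

SPT (increasing processing time): A C D E B.
A: 0→8, due 32, tardiness 0
C: 8→19, due 35, tardiness 0
D: 19→31, due 38, tardiness 0
E: 31→44, due 31, tardiness 13
B: 44→58, due 30, tardiness 28
Late orders: 2.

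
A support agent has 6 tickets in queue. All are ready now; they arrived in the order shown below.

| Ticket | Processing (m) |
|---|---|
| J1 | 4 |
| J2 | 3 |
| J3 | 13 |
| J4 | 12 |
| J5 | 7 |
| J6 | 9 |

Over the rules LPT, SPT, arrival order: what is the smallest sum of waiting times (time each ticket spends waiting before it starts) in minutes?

LPT (decreasing processing time): J3 J4 J6 J5 J1 J2.
J3: waits 0, runs 0→13
J4: waits 13, runs 13→25
J6: waits 25, runs 25→34
J5: waits 34, runs 34→41
J1: waits 41, runs 41→45
J2: waits 45, runs 45→48
Sum = 0+13+25+34+41+45 = 158.
SPT (increasing processing time): J2 J1 J5 J6 J4 J3.
J2: waits 0, runs 0→3
J1: waits 3, runs 3→7
J5: waits 7, runs 7→14
J6: waits 14, runs 14→23
J4: waits 23, runs 23→35
J3: waits 35, runs 35→48
Sum = 0+3+7+14+23+35 = 82.
FIFO (arrival order): J1 J2 J3 J4 J5 J6.
J1: waits 0, runs 0→4
J2: waits 4, runs 4→7
J3: waits 7, runs 7→20
J4: waits 20, runs 20→32
J5: waits 32, runs 32→39
J6: waits 39, runs 39→48
Sum = 0+4+7+20+32+39 = 102.
LPT 158, SPT 82, FIFO 102 → minimum 82.

82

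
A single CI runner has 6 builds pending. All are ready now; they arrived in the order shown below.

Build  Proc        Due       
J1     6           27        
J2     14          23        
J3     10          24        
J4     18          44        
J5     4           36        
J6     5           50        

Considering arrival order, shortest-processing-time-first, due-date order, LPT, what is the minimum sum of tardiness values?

FIFO (arrival order): J1 J2 J3 J4 J5 J6.
J1: 0→6, due 27, tardiness 0
J2: 6→20, due 23, tardiness 0
J3: 20→30, due 24, tardiness 6
J4: 30→48, due 44, tardiness 4
J5: 48→52, due 36, tardiness 16
J6: 52→57, due 50, tardiness 7
Sum = 0+0+6+4+16+7 = 33.
SPT (increasing processing time): J5 J6 J1 J3 J2 J4.
J5: 0→4, due 36, tardiness 0
J6: 4→9, due 50, tardiness 0
J1: 9→15, due 27, tardiness 0
J3: 15→25, due 24, tardiness 1
J2: 25→39, due 23, tardiness 16
J4: 39→57, due 44, tardiness 13
Sum = 0+0+0+1+16+13 = 30.
EDD (increasing due date): J2 J3 J1 J5 J4 J6.
J2: 0→14, due 23, tardiness 0
J3: 14→24, due 24, tardiness 0
J1: 24→30, due 27, tardiness 3
J5: 30→34, due 36, tardiness 0
J4: 34→52, due 44, tardiness 8
J6: 52→57, due 50, tardiness 7
Sum = 0+0+3+0+8+7 = 18.
LPT (decreasing processing time): J4 J2 J3 J1 J6 J5.
J4: 0→18, due 44, tardiness 0
J2: 18→32, due 23, tardiness 9
J3: 32→42, due 24, tardiness 18
J1: 42→48, due 27, tardiness 21
J6: 48→53, due 50, tardiness 3
J5: 53→57, due 36, tardiness 21
Sum = 0+9+18+21+3+21 = 72.
FIFO 33, SPT 30, EDD 18, LPT 72 → minimum 18.

18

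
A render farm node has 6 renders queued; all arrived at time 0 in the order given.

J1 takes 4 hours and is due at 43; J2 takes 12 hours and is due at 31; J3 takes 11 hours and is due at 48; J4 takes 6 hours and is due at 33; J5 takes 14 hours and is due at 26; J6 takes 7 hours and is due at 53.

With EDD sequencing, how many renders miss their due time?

EDD (increasing due date): J5 J2 J4 J1 J3 J6.
J5: 0→14, due 26, tardiness 0
J2: 14→26, due 31, tardiness 0
J4: 26→32, due 33, tardiness 0
J1: 32→36, due 43, tardiness 0
J3: 36→47, due 48, tardiness 0
J6: 47→54, due 53, tardiness 1
Late renders: 1.

1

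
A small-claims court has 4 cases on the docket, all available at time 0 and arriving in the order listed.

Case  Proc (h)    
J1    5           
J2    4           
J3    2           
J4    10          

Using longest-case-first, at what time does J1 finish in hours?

15

LPT (decreasing processing time): J4 J1 J2 J3.
J4: 0→10
J1: 10→15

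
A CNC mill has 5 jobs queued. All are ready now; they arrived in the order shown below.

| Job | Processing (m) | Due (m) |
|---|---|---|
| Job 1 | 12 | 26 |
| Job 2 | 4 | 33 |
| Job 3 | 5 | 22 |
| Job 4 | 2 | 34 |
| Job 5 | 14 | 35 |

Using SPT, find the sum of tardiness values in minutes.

2

SPT (increasing processing time): Job 4 Job 2 Job 3 Job 1 Job 5.
Job 4: 0→2, due 34, tardiness 0
Job 2: 2→6, due 33, tardiness 0
Job 3: 6→11, due 22, tardiness 0
Job 1: 11→23, due 26, tardiness 0
Job 5: 23→37, due 35, tardiness 2
Sum = 0+0+0+0+2 = 2.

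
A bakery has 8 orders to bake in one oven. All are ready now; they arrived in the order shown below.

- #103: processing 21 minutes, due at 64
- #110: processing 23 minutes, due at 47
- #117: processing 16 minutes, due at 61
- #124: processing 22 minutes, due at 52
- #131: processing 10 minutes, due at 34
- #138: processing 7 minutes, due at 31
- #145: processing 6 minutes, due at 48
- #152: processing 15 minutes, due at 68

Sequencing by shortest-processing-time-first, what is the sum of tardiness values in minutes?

SPT (increasing processing time): #145 #138 #131 #152 #117 #103 #124 #110.
#145: 0→6, due 48, tardiness 0
#138: 6→13, due 31, tardiness 0
#131: 13→23, due 34, tardiness 0
#152: 23→38, due 68, tardiness 0
#117: 38→54, due 61, tardiness 0
#103: 54→75, due 64, tardiness 11
#124: 75→97, due 52, tardiness 45
#110: 97→120, due 47, tardiness 73
Sum = 0+0+0+0+0+11+45+73 = 129.

129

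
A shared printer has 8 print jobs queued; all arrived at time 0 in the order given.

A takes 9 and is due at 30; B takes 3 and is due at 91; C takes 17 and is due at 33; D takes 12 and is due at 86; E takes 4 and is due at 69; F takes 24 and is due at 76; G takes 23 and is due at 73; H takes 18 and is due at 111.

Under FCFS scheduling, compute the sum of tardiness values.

FIFO (arrival order): A B C D E F G H.
A: 0→9, due 30, tardiness 0
B: 9→12, due 91, tardiness 0
C: 12→29, due 33, tardiness 0
D: 29→41, due 86, tardiness 0
E: 41→45, due 69, tardiness 0
F: 45→69, due 76, tardiness 0
G: 69→92, due 73, tardiness 19
H: 92→110, due 111, tardiness 0
Sum = 0+0+0+0+0+0+19+0 = 19.

19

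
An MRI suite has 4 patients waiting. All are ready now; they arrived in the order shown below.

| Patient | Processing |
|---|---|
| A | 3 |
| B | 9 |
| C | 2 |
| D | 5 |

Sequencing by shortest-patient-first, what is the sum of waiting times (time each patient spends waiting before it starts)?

17

SPT (increasing processing time): C A D B.
C: waits 0, runs 0→2
A: waits 2, runs 2→5
D: waits 5, runs 5→10
B: waits 10, runs 10→19
Sum = 0+2+5+10 = 17.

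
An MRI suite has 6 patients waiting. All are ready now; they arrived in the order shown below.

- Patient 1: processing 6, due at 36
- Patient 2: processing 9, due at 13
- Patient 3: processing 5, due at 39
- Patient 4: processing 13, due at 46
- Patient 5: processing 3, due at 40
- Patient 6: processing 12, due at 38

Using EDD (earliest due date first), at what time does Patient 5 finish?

35

EDD (increasing due date): Patient 2 Patient 1 Patient 6 Patient 3 Patient 5 Patient 4.
Patient 2: 0→9
Patient 1: 9→15
Patient 6: 15→27
Patient 3: 27→32
Patient 5: 32→35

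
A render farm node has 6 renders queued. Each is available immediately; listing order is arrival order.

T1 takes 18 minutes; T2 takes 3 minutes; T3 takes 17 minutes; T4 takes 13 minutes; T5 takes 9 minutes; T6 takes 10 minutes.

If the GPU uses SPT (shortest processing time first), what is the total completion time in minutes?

SPT (increasing processing time): T2 T5 T6 T4 T3 T1.
T2: 0→3
T5: 3→12
T6: 12→22
T4: 22→35
T3: 35→52
T1: 52→70
Sum = 3+12+22+35+52+70 = 194.

194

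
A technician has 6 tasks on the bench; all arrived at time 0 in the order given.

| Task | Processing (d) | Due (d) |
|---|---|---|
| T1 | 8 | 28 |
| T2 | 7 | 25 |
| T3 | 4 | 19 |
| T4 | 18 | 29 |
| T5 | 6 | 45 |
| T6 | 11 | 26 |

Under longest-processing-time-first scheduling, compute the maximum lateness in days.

LPT (decreasing processing time): T4 T6 T1 T2 T5 T3.
T4: 0→18, due 29, lateness -11
T6: 18→29, due 26, lateness 3
T1: 29→37, due 28, lateness 9
T2: 37→44, due 25, lateness 19
T5: 44→50, due 45, lateness 5
T3: 50→54, due 19, lateness 35
Maximum = 35.

35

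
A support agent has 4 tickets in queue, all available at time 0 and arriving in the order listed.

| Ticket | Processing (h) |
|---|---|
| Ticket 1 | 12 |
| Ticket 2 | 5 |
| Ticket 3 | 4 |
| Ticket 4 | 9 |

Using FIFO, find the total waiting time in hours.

FIFO (arrival order): Ticket 1 Ticket 2 Ticket 3 Ticket 4.
Ticket 1: waits 0, runs 0→12
Ticket 2: waits 12, runs 12→17
Ticket 3: waits 17, runs 17→21
Ticket 4: waits 21, runs 21→30
Sum = 0+12+17+21 = 50.

50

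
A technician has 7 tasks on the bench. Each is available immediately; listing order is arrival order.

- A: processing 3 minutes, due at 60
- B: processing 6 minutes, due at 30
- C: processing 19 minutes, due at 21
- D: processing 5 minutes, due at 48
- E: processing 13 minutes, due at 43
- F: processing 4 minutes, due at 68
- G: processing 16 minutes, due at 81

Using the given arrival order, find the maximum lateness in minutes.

7

FIFO (arrival order): A B C D E F G.
A: 0→3, due 60, lateness -57
B: 3→9, due 30, lateness -21
C: 9→28, due 21, lateness 7
D: 28→33, due 48, lateness -15
E: 33→46, due 43, lateness 3
F: 46→50, due 68, lateness -18
G: 50→66, due 81, lateness -15
Maximum = 7.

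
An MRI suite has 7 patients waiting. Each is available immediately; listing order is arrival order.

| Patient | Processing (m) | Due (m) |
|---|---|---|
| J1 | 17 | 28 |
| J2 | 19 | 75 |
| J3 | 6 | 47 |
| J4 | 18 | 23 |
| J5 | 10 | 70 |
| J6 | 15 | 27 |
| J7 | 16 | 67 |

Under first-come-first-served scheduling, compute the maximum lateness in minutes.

58

FIFO (arrival order): J1 J2 J3 J4 J5 J6 J7.
J1: 0→17, due 28, lateness -11
J2: 17→36, due 75, lateness -39
J3: 36→42, due 47, lateness -5
J4: 42→60, due 23, lateness 37
J5: 60→70, due 70, lateness 0
J6: 70→85, due 27, lateness 58
J7: 85→101, due 67, lateness 34
Maximum = 58.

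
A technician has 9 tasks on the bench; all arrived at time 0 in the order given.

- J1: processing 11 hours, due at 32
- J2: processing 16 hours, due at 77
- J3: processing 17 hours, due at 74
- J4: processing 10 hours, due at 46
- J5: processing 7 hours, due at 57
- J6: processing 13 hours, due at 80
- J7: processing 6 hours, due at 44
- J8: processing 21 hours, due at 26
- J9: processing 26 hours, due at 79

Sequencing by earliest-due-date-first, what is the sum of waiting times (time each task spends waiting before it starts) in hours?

EDD (increasing due date): J8 J1 J7 J4 J5 J3 J2 J9 J6.
J8: waits 0, runs 0→21
J1: waits 21, runs 21→32
J7: waits 32, runs 32→38
J4: waits 38, runs 38→48
J5: waits 48, runs 48→55
J3: waits 55, runs 55→72
J2: waits 72, runs 72→88
J9: waits 88, runs 88→114
J6: waits 114, runs 114→127
Sum = 0+21+32+38+48+55+72+88+114 = 468.

468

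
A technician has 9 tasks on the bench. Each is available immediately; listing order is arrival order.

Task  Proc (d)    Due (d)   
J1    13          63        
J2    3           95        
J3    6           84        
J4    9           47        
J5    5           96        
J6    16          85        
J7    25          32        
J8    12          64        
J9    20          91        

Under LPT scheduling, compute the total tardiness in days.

LPT (decreasing processing time): J7 J9 J6 J1 J8 J4 J3 J5 J2.
J7: 0→25, due 32, tardiness 0
J9: 25→45, due 91, tardiness 0
J6: 45→61, due 85, tardiness 0
J1: 61→74, due 63, tardiness 11
J8: 74→86, due 64, tardiness 22
J4: 86→95, due 47, tardiness 48
J3: 95→101, due 84, tardiness 17
J5: 101→106, due 96, tardiness 10
J2: 106→109, due 95, tardiness 14
Sum = 0+0+0+11+22+48+17+10+14 = 122.

122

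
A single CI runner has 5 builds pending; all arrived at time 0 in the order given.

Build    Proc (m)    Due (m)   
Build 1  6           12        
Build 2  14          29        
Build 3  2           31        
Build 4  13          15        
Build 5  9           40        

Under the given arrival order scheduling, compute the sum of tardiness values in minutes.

FIFO (arrival order): Build 1 Build 2 Build 3 Build 4 Build 5.
Build 1: 0→6, due 12, tardiness 0
Build 2: 6→20, due 29, tardiness 0
Build 3: 20→22, due 31, tardiness 0
Build 4: 22→35, due 15, tardiness 20
Build 5: 35→44, due 40, tardiness 4
Sum = 0+0+0+20+4 = 24.

24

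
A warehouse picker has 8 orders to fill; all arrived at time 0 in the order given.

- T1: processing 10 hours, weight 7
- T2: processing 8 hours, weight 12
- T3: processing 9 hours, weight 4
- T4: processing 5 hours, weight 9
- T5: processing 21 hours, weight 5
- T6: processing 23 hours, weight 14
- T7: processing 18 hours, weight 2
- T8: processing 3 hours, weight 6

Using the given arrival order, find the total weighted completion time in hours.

2781

FIFO (arrival order): T1 T2 T3 T4 T5 T6 T7 T8.
T1: finishes 10, weight 7, w·C = 70
T2: finishes 18, weight 12, w·C = 216
T3: finishes 27, weight 4, w·C = 108
T4: finishes 32, weight 9, w·C = 288
T5: finishes 53, weight 5, w·C = 265
T6: finishes 76, weight 14, w·C = 1064
T7: finishes 94, weight 2, w·C = 188
T8: finishes 97, weight 6, w·C = 582
Sum = 70+216+108+288+265+1064+188+582 = 2781.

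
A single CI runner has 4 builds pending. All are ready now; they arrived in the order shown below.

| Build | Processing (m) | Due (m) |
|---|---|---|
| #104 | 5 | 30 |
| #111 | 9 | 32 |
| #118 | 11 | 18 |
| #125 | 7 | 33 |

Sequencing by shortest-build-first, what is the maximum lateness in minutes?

SPT (increasing processing time): #104 #125 #111 #118.
#104: 0→5, due 30, lateness -25
#125: 5→12, due 33, lateness -21
#111: 12→21, due 32, lateness -11
#118: 21→32, due 18, lateness 14
Maximum = 14.

14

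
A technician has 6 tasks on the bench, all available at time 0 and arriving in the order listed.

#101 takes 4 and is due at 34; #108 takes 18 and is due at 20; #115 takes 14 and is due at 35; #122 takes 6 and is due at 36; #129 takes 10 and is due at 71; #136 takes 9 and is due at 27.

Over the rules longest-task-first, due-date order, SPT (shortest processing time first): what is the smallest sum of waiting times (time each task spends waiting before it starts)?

105

LPT (decreasing processing time): #108 #115 #129 #136 #122 #101.
#108: waits 0, runs 0→18
#115: waits 18, runs 18→32
#129: waits 32, runs 32→42
#136: waits 42, runs 42→51
#122: waits 51, runs 51→57
#101: waits 57, runs 57→61
Sum = 0+18+32+42+51+57 = 200.
EDD (increasing due date): #108 #136 #101 #115 #122 #129.
#108: waits 0, runs 0→18
#136: waits 18, runs 18→27
#101: waits 27, runs 27→31
#115: waits 31, runs 31→45
#122: waits 45, runs 45→51
#129: waits 51, runs 51→61
Sum = 0+18+27+31+45+51 = 172.
SPT (increasing processing time): #101 #122 #136 #129 #115 #108.
#101: waits 0, runs 0→4
#122: waits 4, runs 4→10
#136: waits 10, runs 10→19
#129: waits 19, runs 19→29
#115: waits 29, runs 29→43
#108: waits 43, runs 43→61
Sum = 0+4+10+19+29+43 = 105.
LPT 200, EDD 172, SPT 105 → minimum 105.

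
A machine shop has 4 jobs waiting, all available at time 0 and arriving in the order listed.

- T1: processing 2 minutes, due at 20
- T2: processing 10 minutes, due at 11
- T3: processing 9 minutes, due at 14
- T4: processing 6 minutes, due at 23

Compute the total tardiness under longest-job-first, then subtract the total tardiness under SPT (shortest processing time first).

-5

LPT (decreasing processing time): T2 T3 T4 T1.
T2: 0→10, due 11, tardiness 0
T3: 10→19, due 14, tardiness 5
T4: 19→25, due 23, tardiness 2
T1: 25→27, due 20, tardiness 7
Sum = 0+5+2+7 = 14.
SPT (increasing processing time): T1 T4 T3 T2.
T1: 0→2, due 20, tardiness 0
T4: 2→8, due 23, tardiness 0
T3: 8→17, due 14, tardiness 3
T2: 17→27, due 11, tardiness 16
Sum = 0+0+3+16 = 19.
Difference = 14 − 19 = -5.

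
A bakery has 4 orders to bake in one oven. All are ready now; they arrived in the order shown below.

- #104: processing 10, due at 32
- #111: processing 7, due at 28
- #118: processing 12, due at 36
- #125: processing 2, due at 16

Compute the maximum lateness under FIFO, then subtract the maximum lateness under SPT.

FIFO (arrival order): #104 #111 #118 #125.
#104: 0→10, due 32, lateness -22
#111: 10→17, due 28, lateness -11
#118: 17→29, due 36, lateness -7
#125: 29→31, due 16, lateness 15
Maximum = 15.
SPT (increasing processing time): #125 #111 #104 #118.
#125: 0→2, due 16, lateness -14
#111: 2→9, due 28, lateness -19
#104: 9→19, due 32, lateness -13
#118: 19→31, due 36, lateness -5
Maximum = -5.
Difference = 15 − -5 = 20.

20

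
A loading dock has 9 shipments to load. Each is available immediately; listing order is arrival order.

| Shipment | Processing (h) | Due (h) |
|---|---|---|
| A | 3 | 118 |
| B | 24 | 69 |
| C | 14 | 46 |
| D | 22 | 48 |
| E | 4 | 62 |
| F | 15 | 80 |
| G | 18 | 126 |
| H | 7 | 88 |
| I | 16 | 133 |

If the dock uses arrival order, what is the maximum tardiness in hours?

FIFO (arrival order): A B C D E F G H I.
A: 0→3, due 118, tardiness 0
B: 3→27, due 69, tardiness 0
C: 27→41, due 46, tardiness 0
D: 41→63, due 48, tardiness 15
E: 63→67, due 62, tardiness 5
F: 67→82, due 80, tardiness 2
G: 82→100, due 126, tardiness 0
H: 100→107, due 88, tardiness 19
I: 107→123, due 133, tardiness 0
Maximum = 19.

19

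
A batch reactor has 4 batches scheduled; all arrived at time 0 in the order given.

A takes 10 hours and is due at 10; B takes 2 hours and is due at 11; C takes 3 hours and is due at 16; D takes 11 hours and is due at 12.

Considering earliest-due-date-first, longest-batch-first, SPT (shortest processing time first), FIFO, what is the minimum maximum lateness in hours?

EDD (increasing due date): A B D C.
A: 0→10, due 10, lateness 0
B: 10→12, due 11, lateness 1
D: 12→23, due 12, lateness 11
C: 23→26, due 16, lateness 10
Maximum = 11.
LPT (decreasing processing time): D A C B.
D: 0→11, due 12, lateness -1
A: 11→21, due 10, lateness 11
C: 21→24, due 16, lateness 8
B: 24→26, due 11, lateness 15
Maximum = 15.
SPT (increasing processing time): B C A D.
B: 0→2, due 11, lateness -9
C: 2→5, due 16, lateness -11
A: 5→15, due 10, lateness 5
D: 15→26, due 12, lateness 14
Maximum = 14.
FIFO (arrival order): A B C D.
A: 0→10, due 10, lateness 0
B: 10→12, due 11, lateness 1
C: 12→15, due 16, lateness -1
D: 15→26, due 12, lateness 14
Maximum = 14.
EDD 11, LPT 15, SPT 14, FIFO 14 → minimum 11.

11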